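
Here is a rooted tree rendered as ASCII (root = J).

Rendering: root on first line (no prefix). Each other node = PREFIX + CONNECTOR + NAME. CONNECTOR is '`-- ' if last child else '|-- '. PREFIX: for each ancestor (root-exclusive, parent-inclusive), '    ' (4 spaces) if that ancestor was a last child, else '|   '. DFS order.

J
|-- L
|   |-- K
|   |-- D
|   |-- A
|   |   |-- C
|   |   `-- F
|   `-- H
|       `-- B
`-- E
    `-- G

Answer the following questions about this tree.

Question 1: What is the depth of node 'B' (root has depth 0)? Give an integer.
Answer: 3

Derivation:
Path from root to B: J -> L -> H -> B
Depth = number of edges = 3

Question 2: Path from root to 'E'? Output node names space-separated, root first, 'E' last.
Answer: J E

Derivation:
Walk down from root: J -> E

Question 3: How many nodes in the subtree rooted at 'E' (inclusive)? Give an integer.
Subtree rooted at E contains: E, G
Count = 2

Answer: 2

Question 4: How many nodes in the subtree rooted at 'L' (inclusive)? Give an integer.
Subtree rooted at L contains: A, B, C, D, F, H, K, L
Count = 8

Answer: 8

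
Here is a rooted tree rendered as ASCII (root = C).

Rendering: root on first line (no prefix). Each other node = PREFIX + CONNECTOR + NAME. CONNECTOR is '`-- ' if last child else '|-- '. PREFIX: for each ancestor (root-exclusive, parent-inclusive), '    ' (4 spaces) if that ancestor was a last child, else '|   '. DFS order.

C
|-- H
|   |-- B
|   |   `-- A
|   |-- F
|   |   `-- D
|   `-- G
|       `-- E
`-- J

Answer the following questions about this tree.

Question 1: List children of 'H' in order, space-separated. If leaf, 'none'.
Answer: B F G

Derivation:
Node H's children (from adjacency): B, F, G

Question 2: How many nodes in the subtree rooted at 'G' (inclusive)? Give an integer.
Answer: 2

Derivation:
Subtree rooted at G contains: E, G
Count = 2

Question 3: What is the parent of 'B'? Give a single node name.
Scan adjacency: B appears as child of H

Answer: H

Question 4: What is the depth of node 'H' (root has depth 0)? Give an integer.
Answer: 1

Derivation:
Path from root to H: C -> H
Depth = number of edges = 1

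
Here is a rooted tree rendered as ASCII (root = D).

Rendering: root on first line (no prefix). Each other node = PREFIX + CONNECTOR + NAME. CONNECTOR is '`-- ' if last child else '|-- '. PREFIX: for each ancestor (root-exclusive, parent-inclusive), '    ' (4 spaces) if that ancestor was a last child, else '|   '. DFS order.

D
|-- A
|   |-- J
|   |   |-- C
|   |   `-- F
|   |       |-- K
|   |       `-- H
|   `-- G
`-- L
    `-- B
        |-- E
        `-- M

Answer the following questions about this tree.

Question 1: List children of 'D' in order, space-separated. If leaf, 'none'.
Answer: A L

Derivation:
Node D's children (from adjacency): A, L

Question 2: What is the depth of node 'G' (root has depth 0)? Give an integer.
Answer: 2

Derivation:
Path from root to G: D -> A -> G
Depth = number of edges = 2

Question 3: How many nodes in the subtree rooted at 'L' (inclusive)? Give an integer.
Answer: 4

Derivation:
Subtree rooted at L contains: B, E, L, M
Count = 4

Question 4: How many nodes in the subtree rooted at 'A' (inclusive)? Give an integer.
Answer: 7

Derivation:
Subtree rooted at A contains: A, C, F, G, H, J, K
Count = 7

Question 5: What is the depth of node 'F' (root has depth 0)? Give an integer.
Answer: 3

Derivation:
Path from root to F: D -> A -> J -> F
Depth = number of edges = 3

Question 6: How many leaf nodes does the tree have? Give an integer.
Answer: 6

Derivation:
Leaves (nodes with no children): C, E, G, H, K, M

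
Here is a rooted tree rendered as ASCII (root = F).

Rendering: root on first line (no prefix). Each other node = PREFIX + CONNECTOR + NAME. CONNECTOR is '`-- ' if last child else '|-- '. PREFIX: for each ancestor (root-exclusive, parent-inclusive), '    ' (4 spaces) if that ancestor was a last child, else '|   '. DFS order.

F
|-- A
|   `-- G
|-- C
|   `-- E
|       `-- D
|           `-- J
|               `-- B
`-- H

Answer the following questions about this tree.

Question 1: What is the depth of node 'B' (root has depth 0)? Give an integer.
Answer: 5

Derivation:
Path from root to B: F -> C -> E -> D -> J -> B
Depth = number of edges = 5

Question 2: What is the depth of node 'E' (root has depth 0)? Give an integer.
Path from root to E: F -> C -> E
Depth = number of edges = 2

Answer: 2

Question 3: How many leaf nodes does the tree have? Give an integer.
Leaves (nodes with no children): B, G, H

Answer: 3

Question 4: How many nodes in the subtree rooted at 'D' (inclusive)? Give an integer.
Answer: 3

Derivation:
Subtree rooted at D contains: B, D, J
Count = 3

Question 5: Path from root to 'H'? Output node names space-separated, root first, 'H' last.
Answer: F H

Derivation:
Walk down from root: F -> H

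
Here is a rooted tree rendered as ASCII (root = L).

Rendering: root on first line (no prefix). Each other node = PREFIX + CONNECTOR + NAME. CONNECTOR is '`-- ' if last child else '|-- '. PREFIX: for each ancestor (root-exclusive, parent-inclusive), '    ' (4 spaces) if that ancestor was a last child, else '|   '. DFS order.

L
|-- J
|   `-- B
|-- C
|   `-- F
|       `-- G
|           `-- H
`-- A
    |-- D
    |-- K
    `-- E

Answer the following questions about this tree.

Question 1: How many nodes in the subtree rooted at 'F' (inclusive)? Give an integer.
Subtree rooted at F contains: F, G, H
Count = 3

Answer: 3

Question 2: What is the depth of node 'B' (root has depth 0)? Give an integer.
Path from root to B: L -> J -> B
Depth = number of edges = 2

Answer: 2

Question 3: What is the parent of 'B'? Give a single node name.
Scan adjacency: B appears as child of J

Answer: J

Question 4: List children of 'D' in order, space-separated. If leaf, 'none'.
Node D's children (from adjacency): (leaf)

Answer: none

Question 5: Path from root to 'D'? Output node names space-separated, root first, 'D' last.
Answer: L A D

Derivation:
Walk down from root: L -> A -> D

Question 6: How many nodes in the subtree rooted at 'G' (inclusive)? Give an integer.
Answer: 2

Derivation:
Subtree rooted at G contains: G, H
Count = 2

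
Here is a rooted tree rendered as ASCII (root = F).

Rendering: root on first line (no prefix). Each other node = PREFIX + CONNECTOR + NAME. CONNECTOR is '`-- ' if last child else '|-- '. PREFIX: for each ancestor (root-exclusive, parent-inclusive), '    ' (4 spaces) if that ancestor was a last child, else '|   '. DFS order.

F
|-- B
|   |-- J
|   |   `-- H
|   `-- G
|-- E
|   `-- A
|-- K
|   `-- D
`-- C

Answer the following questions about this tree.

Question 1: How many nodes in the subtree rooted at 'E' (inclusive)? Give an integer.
Answer: 2

Derivation:
Subtree rooted at E contains: A, E
Count = 2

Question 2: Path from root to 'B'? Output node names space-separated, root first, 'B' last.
Answer: F B

Derivation:
Walk down from root: F -> B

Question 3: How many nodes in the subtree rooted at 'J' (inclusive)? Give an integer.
Answer: 2

Derivation:
Subtree rooted at J contains: H, J
Count = 2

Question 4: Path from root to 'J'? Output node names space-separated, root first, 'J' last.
Walk down from root: F -> B -> J

Answer: F B J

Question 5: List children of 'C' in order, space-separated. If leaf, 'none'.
Node C's children (from adjacency): (leaf)

Answer: none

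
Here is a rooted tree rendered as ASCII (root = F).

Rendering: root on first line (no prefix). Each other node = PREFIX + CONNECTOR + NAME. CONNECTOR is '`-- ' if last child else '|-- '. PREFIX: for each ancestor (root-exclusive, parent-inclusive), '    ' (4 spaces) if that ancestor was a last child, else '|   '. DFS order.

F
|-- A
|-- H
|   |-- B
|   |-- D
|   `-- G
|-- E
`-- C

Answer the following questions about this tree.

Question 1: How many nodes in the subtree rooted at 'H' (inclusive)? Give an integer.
Answer: 4

Derivation:
Subtree rooted at H contains: B, D, G, H
Count = 4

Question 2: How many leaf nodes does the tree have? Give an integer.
Answer: 6

Derivation:
Leaves (nodes with no children): A, B, C, D, E, G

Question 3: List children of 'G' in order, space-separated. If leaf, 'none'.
Answer: none

Derivation:
Node G's children (from adjacency): (leaf)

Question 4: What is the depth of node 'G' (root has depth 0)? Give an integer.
Answer: 2

Derivation:
Path from root to G: F -> H -> G
Depth = number of edges = 2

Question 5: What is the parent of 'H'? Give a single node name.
Answer: F

Derivation:
Scan adjacency: H appears as child of F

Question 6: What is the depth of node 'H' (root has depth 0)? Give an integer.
Path from root to H: F -> H
Depth = number of edges = 1

Answer: 1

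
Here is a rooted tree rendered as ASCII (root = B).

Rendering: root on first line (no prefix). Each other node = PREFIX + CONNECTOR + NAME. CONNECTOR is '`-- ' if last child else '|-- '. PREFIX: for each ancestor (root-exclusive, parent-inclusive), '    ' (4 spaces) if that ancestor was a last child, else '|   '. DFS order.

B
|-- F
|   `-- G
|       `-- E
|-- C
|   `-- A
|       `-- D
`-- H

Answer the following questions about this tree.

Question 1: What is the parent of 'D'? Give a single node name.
Scan adjacency: D appears as child of A

Answer: A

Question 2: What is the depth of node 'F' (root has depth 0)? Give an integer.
Answer: 1

Derivation:
Path from root to F: B -> F
Depth = number of edges = 1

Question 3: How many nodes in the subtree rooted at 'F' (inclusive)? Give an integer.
Subtree rooted at F contains: E, F, G
Count = 3

Answer: 3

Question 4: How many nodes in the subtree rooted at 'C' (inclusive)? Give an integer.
Subtree rooted at C contains: A, C, D
Count = 3

Answer: 3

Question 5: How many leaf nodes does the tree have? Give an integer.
Answer: 3

Derivation:
Leaves (nodes with no children): D, E, H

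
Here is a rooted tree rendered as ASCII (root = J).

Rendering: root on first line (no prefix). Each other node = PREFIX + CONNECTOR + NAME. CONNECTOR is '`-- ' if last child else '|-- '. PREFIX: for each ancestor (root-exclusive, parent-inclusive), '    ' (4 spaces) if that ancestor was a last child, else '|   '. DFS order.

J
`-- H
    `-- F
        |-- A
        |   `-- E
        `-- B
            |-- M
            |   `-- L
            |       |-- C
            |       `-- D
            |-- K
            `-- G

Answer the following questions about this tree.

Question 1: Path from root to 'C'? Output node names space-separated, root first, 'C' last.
Answer: J H F B M L C

Derivation:
Walk down from root: J -> H -> F -> B -> M -> L -> C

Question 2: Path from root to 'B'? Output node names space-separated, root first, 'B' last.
Answer: J H F B

Derivation:
Walk down from root: J -> H -> F -> B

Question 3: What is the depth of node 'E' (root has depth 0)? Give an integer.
Path from root to E: J -> H -> F -> A -> E
Depth = number of edges = 4

Answer: 4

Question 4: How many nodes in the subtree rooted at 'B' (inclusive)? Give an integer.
Answer: 7

Derivation:
Subtree rooted at B contains: B, C, D, G, K, L, M
Count = 7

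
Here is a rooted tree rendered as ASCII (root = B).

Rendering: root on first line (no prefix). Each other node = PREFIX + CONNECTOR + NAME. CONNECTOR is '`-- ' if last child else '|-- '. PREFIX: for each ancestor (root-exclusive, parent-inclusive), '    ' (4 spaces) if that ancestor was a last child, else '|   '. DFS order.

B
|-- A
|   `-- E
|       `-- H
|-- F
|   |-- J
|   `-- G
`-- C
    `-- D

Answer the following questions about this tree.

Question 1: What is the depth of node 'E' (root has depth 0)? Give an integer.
Path from root to E: B -> A -> E
Depth = number of edges = 2

Answer: 2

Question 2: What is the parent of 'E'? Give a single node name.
Scan adjacency: E appears as child of A

Answer: A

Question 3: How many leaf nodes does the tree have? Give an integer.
Answer: 4

Derivation:
Leaves (nodes with no children): D, G, H, J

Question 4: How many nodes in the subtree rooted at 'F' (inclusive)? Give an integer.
Subtree rooted at F contains: F, G, J
Count = 3

Answer: 3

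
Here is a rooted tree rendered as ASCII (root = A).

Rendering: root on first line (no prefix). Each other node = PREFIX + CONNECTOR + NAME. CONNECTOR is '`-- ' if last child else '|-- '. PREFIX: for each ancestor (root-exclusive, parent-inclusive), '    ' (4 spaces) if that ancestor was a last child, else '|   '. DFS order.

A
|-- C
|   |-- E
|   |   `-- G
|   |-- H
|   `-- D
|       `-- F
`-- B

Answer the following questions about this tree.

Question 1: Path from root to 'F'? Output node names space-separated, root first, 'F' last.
Answer: A C D F

Derivation:
Walk down from root: A -> C -> D -> F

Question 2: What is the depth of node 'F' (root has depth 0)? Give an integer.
Answer: 3

Derivation:
Path from root to F: A -> C -> D -> F
Depth = number of edges = 3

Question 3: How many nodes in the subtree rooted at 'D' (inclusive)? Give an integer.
Subtree rooted at D contains: D, F
Count = 2

Answer: 2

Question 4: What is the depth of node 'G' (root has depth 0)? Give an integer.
Path from root to G: A -> C -> E -> G
Depth = number of edges = 3

Answer: 3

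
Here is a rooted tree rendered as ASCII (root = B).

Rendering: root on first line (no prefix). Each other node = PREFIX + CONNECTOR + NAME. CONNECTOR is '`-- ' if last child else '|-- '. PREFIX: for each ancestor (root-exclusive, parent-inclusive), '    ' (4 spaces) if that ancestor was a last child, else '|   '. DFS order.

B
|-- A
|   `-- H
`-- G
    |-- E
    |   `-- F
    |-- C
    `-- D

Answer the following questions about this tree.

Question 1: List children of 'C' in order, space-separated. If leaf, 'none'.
Node C's children (from adjacency): (leaf)

Answer: none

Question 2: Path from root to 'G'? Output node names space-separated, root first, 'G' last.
Walk down from root: B -> G

Answer: B G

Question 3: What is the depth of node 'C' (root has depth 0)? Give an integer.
Answer: 2

Derivation:
Path from root to C: B -> G -> C
Depth = number of edges = 2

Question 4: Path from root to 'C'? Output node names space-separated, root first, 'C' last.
Walk down from root: B -> G -> C

Answer: B G C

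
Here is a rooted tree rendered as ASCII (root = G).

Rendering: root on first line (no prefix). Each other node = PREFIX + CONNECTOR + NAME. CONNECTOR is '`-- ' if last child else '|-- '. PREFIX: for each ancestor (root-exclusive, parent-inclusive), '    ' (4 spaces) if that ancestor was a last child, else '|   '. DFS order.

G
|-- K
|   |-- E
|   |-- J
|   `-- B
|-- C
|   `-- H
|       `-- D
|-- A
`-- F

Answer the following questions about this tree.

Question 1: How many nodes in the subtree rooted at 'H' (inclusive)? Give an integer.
Answer: 2

Derivation:
Subtree rooted at H contains: D, H
Count = 2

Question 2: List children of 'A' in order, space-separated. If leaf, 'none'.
Answer: none

Derivation:
Node A's children (from adjacency): (leaf)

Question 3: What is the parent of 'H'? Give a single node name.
Scan adjacency: H appears as child of C

Answer: C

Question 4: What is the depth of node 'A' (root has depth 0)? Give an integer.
Answer: 1

Derivation:
Path from root to A: G -> A
Depth = number of edges = 1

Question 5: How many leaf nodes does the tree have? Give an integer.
Answer: 6

Derivation:
Leaves (nodes with no children): A, B, D, E, F, J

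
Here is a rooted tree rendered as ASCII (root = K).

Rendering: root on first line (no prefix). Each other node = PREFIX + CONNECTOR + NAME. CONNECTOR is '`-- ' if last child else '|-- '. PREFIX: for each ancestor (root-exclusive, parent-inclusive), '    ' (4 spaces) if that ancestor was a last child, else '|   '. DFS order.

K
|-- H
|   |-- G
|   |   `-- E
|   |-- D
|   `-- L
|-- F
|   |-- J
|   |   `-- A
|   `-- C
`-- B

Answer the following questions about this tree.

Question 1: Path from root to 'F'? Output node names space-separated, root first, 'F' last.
Walk down from root: K -> F

Answer: K F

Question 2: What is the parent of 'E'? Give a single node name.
Answer: G

Derivation:
Scan adjacency: E appears as child of G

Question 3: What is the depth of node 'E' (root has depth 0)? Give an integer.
Answer: 3

Derivation:
Path from root to E: K -> H -> G -> E
Depth = number of edges = 3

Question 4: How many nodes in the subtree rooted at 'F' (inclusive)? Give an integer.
Subtree rooted at F contains: A, C, F, J
Count = 4

Answer: 4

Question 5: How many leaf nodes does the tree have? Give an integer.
Leaves (nodes with no children): A, B, C, D, E, L

Answer: 6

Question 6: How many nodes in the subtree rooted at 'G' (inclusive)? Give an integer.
Answer: 2

Derivation:
Subtree rooted at G contains: E, G
Count = 2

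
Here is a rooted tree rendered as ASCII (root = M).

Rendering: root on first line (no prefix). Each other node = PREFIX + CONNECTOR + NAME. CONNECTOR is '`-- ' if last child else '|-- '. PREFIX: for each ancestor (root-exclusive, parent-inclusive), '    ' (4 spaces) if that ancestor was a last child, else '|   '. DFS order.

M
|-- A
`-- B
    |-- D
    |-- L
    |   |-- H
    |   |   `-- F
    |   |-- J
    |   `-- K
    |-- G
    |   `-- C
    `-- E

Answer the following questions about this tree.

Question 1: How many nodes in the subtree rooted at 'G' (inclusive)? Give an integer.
Answer: 2

Derivation:
Subtree rooted at G contains: C, G
Count = 2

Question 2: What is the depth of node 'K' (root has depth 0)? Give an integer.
Path from root to K: M -> B -> L -> K
Depth = number of edges = 3

Answer: 3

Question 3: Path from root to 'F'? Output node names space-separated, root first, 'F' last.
Answer: M B L H F

Derivation:
Walk down from root: M -> B -> L -> H -> F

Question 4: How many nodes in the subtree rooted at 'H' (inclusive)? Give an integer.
Answer: 2

Derivation:
Subtree rooted at H contains: F, H
Count = 2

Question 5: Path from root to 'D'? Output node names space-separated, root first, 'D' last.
Answer: M B D

Derivation:
Walk down from root: M -> B -> D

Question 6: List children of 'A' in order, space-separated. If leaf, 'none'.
Answer: none

Derivation:
Node A's children (from adjacency): (leaf)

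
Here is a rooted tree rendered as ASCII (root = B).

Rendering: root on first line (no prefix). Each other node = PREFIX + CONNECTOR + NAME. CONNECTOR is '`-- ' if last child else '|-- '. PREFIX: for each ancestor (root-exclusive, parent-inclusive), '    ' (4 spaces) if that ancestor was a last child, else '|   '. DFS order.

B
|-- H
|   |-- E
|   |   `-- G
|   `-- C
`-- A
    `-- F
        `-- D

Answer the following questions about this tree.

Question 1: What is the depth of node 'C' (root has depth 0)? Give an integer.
Path from root to C: B -> H -> C
Depth = number of edges = 2

Answer: 2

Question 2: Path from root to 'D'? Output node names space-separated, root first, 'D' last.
Answer: B A F D

Derivation:
Walk down from root: B -> A -> F -> D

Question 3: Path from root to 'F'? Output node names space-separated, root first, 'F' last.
Walk down from root: B -> A -> F

Answer: B A F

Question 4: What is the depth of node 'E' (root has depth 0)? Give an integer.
Path from root to E: B -> H -> E
Depth = number of edges = 2

Answer: 2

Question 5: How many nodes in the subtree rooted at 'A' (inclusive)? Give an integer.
Subtree rooted at A contains: A, D, F
Count = 3

Answer: 3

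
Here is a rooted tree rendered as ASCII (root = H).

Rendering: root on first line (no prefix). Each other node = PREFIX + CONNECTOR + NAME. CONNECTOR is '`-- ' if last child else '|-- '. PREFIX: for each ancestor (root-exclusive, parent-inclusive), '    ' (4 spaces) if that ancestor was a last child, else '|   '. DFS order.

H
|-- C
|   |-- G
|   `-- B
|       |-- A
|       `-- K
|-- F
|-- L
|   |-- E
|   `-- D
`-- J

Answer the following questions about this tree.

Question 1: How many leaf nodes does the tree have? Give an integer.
Answer: 7

Derivation:
Leaves (nodes with no children): A, D, E, F, G, J, K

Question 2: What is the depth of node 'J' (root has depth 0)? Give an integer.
Answer: 1

Derivation:
Path from root to J: H -> J
Depth = number of edges = 1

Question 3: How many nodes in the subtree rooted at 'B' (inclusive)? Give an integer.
Answer: 3

Derivation:
Subtree rooted at B contains: A, B, K
Count = 3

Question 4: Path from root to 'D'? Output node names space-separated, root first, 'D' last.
Answer: H L D

Derivation:
Walk down from root: H -> L -> D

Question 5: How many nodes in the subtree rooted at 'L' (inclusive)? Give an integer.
Subtree rooted at L contains: D, E, L
Count = 3

Answer: 3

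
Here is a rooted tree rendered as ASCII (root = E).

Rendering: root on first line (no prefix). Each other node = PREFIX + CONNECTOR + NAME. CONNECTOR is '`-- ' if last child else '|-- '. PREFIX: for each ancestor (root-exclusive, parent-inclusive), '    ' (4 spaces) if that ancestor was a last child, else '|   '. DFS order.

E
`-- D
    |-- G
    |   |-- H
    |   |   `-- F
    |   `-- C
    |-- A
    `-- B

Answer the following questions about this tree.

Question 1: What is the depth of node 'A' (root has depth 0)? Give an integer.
Path from root to A: E -> D -> A
Depth = number of edges = 2

Answer: 2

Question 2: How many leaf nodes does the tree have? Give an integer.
Leaves (nodes with no children): A, B, C, F

Answer: 4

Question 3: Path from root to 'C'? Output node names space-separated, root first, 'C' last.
Answer: E D G C

Derivation:
Walk down from root: E -> D -> G -> C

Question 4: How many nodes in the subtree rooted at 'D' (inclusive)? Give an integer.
Subtree rooted at D contains: A, B, C, D, F, G, H
Count = 7

Answer: 7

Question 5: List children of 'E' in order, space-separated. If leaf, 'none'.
Node E's children (from adjacency): D

Answer: D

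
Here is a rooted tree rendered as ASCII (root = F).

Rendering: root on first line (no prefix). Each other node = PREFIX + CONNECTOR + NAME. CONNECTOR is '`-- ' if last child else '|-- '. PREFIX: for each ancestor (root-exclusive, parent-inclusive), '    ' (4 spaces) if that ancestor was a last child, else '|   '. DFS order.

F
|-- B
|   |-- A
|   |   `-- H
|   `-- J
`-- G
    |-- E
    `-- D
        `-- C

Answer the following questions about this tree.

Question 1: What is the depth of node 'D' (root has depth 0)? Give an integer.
Answer: 2

Derivation:
Path from root to D: F -> G -> D
Depth = number of edges = 2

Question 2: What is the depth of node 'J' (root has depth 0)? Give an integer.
Path from root to J: F -> B -> J
Depth = number of edges = 2

Answer: 2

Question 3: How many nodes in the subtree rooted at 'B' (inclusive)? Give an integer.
Answer: 4

Derivation:
Subtree rooted at B contains: A, B, H, J
Count = 4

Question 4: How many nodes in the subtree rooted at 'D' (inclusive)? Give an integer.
Subtree rooted at D contains: C, D
Count = 2

Answer: 2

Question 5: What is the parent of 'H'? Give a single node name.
Answer: A

Derivation:
Scan adjacency: H appears as child of A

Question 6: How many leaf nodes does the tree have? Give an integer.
Leaves (nodes with no children): C, E, H, J

Answer: 4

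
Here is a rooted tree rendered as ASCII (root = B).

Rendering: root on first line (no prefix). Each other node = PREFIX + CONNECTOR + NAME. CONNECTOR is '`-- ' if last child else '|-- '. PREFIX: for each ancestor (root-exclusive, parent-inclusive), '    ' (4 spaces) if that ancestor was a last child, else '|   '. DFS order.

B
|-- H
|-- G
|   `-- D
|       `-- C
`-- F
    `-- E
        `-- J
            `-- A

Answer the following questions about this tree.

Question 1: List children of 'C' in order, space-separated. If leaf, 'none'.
Node C's children (from adjacency): (leaf)

Answer: none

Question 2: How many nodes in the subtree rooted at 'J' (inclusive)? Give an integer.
Answer: 2

Derivation:
Subtree rooted at J contains: A, J
Count = 2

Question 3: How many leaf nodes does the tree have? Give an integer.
Answer: 3

Derivation:
Leaves (nodes with no children): A, C, H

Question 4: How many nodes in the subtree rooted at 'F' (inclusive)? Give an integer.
Answer: 4

Derivation:
Subtree rooted at F contains: A, E, F, J
Count = 4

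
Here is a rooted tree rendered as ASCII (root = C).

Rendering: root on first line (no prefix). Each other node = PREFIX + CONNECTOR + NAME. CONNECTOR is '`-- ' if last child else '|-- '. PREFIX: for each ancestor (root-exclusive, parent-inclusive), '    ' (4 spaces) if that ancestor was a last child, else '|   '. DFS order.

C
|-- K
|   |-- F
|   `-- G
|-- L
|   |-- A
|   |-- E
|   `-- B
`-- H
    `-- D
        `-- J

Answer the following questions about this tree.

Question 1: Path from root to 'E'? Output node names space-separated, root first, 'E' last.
Answer: C L E

Derivation:
Walk down from root: C -> L -> E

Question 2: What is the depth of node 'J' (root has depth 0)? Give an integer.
Answer: 3

Derivation:
Path from root to J: C -> H -> D -> J
Depth = number of edges = 3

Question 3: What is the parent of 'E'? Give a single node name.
Scan adjacency: E appears as child of L

Answer: L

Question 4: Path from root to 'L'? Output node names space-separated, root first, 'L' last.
Walk down from root: C -> L

Answer: C L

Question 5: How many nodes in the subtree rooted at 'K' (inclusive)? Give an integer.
Subtree rooted at K contains: F, G, K
Count = 3

Answer: 3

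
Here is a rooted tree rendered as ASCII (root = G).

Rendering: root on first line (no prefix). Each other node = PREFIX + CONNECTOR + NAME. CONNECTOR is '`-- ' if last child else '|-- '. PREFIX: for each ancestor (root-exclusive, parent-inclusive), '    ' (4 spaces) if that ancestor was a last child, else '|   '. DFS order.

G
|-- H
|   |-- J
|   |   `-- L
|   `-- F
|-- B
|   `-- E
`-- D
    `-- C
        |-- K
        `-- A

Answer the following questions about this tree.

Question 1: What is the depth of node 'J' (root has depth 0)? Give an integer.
Answer: 2

Derivation:
Path from root to J: G -> H -> J
Depth = number of edges = 2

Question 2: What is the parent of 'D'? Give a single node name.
Scan adjacency: D appears as child of G

Answer: G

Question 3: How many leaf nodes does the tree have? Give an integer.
Answer: 5

Derivation:
Leaves (nodes with no children): A, E, F, K, L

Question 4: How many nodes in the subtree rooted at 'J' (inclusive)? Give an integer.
Answer: 2

Derivation:
Subtree rooted at J contains: J, L
Count = 2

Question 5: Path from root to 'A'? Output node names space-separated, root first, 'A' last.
Walk down from root: G -> D -> C -> A

Answer: G D C A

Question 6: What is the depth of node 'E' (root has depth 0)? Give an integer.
Path from root to E: G -> B -> E
Depth = number of edges = 2

Answer: 2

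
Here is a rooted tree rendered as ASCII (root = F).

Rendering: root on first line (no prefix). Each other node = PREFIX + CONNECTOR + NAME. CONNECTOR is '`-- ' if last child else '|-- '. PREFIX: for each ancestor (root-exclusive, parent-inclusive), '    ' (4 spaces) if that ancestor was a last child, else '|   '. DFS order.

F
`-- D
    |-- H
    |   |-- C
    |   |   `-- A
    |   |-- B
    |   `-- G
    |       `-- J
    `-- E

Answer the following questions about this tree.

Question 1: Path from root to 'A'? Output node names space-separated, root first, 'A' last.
Answer: F D H C A

Derivation:
Walk down from root: F -> D -> H -> C -> A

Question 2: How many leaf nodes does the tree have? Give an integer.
Answer: 4

Derivation:
Leaves (nodes with no children): A, B, E, J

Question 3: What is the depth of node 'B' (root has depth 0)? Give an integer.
Answer: 3

Derivation:
Path from root to B: F -> D -> H -> B
Depth = number of edges = 3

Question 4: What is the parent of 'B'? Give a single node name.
Scan adjacency: B appears as child of H

Answer: H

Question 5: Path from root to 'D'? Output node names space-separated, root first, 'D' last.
Walk down from root: F -> D

Answer: F D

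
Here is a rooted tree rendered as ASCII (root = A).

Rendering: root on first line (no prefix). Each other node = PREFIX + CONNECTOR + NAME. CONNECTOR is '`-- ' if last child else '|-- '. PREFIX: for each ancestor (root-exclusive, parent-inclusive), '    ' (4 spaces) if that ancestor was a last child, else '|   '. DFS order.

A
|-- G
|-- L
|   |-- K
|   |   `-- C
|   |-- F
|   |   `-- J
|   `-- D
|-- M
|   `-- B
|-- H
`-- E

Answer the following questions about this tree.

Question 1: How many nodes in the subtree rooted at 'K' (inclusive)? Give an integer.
Answer: 2

Derivation:
Subtree rooted at K contains: C, K
Count = 2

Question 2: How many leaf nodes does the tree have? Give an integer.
Answer: 7

Derivation:
Leaves (nodes with no children): B, C, D, E, G, H, J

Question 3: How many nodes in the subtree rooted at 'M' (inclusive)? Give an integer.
Subtree rooted at M contains: B, M
Count = 2

Answer: 2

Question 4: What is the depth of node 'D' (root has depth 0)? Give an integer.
Path from root to D: A -> L -> D
Depth = number of edges = 2

Answer: 2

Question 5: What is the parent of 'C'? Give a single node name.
Scan adjacency: C appears as child of K

Answer: K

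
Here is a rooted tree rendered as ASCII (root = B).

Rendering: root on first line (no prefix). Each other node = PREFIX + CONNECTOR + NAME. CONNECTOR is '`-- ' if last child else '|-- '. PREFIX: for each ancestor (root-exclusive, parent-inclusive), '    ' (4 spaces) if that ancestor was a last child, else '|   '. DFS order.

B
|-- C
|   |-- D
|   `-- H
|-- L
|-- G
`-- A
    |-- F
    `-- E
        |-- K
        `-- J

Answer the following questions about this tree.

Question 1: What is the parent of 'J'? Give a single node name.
Answer: E

Derivation:
Scan adjacency: J appears as child of E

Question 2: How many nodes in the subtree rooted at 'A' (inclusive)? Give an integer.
Answer: 5

Derivation:
Subtree rooted at A contains: A, E, F, J, K
Count = 5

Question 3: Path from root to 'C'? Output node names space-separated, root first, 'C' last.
Answer: B C

Derivation:
Walk down from root: B -> C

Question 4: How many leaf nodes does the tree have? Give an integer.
Leaves (nodes with no children): D, F, G, H, J, K, L

Answer: 7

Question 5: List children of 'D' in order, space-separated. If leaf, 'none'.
Node D's children (from adjacency): (leaf)

Answer: none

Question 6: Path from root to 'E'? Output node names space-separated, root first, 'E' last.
Answer: B A E

Derivation:
Walk down from root: B -> A -> E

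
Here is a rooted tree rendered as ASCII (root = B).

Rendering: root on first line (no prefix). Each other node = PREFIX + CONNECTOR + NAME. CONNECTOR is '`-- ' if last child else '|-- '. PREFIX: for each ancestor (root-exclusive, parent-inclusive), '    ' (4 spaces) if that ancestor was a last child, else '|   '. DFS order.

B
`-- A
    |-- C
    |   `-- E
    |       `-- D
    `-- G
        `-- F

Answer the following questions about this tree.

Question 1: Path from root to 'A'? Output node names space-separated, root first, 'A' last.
Answer: B A

Derivation:
Walk down from root: B -> A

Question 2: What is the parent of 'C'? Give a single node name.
Answer: A

Derivation:
Scan adjacency: C appears as child of A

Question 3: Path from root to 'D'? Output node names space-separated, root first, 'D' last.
Answer: B A C E D

Derivation:
Walk down from root: B -> A -> C -> E -> D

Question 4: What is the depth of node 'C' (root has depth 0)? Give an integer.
Answer: 2

Derivation:
Path from root to C: B -> A -> C
Depth = number of edges = 2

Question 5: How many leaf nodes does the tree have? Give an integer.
Leaves (nodes with no children): D, F

Answer: 2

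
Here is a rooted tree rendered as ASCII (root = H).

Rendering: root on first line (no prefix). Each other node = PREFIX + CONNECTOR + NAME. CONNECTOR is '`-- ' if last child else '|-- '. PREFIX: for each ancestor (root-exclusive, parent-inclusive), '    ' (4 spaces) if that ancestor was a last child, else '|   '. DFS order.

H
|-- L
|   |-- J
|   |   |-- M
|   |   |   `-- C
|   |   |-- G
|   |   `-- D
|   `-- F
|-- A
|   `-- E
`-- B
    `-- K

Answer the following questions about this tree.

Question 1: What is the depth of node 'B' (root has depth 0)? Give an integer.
Answer: 1

Derivation:
Path from root to B: H -> B
Depth = number of edges = 1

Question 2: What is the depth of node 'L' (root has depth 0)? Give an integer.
Path from root to L: H -> L
Depth = number of edges = 1

Answer: 1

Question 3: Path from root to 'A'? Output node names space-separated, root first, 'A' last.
Walk down from root: H -> A

Answer: H A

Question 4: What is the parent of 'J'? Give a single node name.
Scan adjacency: J appears as child of L

Answer: L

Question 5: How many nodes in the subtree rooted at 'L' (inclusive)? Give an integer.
Answer: 7

Derivation:
Subtree rooted at L contains: C, D, F, G, J, L, M
Count = 7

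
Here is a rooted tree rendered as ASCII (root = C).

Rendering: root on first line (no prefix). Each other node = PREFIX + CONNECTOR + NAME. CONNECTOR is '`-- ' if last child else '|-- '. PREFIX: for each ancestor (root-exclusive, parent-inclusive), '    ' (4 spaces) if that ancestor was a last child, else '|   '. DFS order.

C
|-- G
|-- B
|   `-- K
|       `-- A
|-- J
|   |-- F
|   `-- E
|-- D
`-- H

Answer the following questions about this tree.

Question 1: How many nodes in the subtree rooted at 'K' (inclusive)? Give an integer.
Subtree rooted at K contains: A, K
Count = 2

Answer: 2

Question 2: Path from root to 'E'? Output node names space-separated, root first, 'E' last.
Answer: C J E

Derivation:
Walk down from root: C -> J -> E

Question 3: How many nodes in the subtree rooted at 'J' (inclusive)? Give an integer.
Answer: 3

Derivation:
Subtree rooted at J contains: E, F, J
Count = 3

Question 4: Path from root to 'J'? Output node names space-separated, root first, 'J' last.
Walk down from root: C -> J

Answer: C J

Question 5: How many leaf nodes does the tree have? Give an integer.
Answer: 6

Derivation:
Leaves (nodes with no children): A, D, E, F, G, H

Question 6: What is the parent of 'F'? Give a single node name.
Answer: J

Derivation:
Scan adjacency: F appears as child of J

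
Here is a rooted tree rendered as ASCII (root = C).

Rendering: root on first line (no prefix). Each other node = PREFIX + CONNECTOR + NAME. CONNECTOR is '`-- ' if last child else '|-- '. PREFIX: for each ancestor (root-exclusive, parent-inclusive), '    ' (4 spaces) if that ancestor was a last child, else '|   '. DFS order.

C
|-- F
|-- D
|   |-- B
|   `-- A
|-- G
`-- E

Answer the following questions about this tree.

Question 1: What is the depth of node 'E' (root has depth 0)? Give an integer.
Answer: 1

Derivation:
Path from root to E: C -> E
Depth = number of edges = 1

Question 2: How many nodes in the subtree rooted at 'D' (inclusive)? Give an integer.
Subtree rooted at D contains: A, B, D
Count = 3

Answer: 3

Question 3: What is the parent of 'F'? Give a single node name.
Answer: C

Derivation:
Scan adjacency: F appears as child of C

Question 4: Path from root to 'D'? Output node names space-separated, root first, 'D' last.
Answer: C D

Derivation:
Walk down from root: C -> D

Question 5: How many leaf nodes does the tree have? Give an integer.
Leaves (nodes with no children): A, B, E, F, G

Answer: 5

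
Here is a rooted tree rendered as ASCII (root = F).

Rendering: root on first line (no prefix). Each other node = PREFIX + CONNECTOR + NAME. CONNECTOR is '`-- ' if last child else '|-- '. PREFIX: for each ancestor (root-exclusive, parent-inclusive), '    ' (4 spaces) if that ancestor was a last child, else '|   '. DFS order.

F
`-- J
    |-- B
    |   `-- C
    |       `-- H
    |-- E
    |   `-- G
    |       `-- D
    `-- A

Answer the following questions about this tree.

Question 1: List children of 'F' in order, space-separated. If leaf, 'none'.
Answer: J

Derivation:
Node F's children (from adjacency): J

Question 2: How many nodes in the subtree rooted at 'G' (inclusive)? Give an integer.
Answer: 2

Derivation:
Subtree rooted at G contains: D, G
Count = 2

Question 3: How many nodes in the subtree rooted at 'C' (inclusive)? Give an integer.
Answer: 2

Derivation:
Subtree rooted at C contains: C, H
Count = 2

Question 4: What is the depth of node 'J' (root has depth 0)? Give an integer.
Answer: 1

Derivation:
Path from root to J: F -> J
Depth = number of edges = 1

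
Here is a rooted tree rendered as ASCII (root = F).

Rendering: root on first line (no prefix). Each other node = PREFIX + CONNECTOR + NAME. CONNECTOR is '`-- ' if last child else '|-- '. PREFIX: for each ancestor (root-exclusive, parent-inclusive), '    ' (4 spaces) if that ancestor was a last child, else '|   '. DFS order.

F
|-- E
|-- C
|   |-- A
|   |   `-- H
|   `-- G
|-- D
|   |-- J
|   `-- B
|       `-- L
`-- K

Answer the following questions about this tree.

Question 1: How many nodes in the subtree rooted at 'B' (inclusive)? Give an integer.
Subtree rooted at B contains: B, L
Count = 2

Answer: 2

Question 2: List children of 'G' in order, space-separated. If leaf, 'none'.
Node G's children (from adjacency): (leaf)

Answer: none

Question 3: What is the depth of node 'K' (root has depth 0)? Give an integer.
Path from root to K: F -> K
Depth = number of edges = 1

Answer: 1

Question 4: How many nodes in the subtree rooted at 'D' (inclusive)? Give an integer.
Subtree rooted at D contains: B, D, J, L
Count = 4

Answer: 4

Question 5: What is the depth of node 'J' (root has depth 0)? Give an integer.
Path from root to J: F -> D -> J
Depth = number of edges = 2

Answer: 2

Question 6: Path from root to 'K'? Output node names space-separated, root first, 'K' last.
Answer: F K

Derivation:
Walk down from root: F -> K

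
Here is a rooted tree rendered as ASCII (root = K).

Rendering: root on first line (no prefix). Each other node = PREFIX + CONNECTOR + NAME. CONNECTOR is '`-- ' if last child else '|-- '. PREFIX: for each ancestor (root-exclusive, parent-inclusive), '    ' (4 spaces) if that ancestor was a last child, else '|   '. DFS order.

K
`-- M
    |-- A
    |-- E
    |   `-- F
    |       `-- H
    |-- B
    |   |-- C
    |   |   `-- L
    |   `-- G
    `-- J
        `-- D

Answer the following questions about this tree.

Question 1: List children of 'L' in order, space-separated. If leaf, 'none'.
Answer: none

Derivation:
Node L's children (from adjacency): (leaf)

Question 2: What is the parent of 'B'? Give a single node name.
Answer: M

Derivation:
Scan adjacency: B appears as child of M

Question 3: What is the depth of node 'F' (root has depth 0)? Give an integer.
Path from root to F: K -> M -> E -> F
Depth = number of edges = 3

Answer: 3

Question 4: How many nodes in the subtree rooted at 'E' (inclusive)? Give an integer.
Subtree rooted at E contains: E, F, H
Count = 3

Answer: 3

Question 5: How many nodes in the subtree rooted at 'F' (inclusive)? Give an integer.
Subtree rooted at F contains: F, H
Count = 2

Answer: 2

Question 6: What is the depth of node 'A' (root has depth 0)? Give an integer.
Path from root to A: K -> M -> A
Depth = number of edges = 2

Answer: 2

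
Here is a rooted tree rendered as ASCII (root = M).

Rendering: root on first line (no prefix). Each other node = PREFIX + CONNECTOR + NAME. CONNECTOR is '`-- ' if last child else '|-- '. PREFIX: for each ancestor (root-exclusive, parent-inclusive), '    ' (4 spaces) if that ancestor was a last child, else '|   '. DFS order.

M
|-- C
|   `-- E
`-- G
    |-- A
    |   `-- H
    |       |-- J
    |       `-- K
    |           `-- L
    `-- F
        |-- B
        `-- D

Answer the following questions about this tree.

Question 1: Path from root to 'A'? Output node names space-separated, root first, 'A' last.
Answer: M G A

Derivation:
Walk down from root: M -> G -> A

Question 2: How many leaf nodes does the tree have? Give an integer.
Answer: 5

Derivation:
Leaves (nodes with no children): B, D, E, J, L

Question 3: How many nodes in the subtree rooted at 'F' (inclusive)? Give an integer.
Subtree rooted at F contains: B, D, F
Count = 3

Answer: 3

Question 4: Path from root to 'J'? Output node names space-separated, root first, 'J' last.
Answer: M G A H J

Derivation:
Walk down from root: M -> G -> A -> H -> J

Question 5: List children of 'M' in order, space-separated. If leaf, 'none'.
Answer: C G

Derivation:
Node M's children (from adjacency): C, G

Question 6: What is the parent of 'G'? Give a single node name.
Scan adjacency: G appears as child of M

Answer: M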